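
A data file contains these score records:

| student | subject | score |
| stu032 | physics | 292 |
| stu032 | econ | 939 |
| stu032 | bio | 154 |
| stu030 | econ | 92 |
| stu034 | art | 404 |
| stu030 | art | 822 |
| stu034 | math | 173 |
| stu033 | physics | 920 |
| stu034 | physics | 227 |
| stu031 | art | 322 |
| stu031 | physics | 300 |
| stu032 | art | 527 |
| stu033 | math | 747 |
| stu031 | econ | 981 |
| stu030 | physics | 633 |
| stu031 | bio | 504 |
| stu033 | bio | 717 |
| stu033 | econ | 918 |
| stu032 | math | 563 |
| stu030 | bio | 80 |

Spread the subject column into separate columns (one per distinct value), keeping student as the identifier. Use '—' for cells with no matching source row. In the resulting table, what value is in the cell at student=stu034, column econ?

—

No long-format row has student=stu034 and subject=econ, so the cell is —.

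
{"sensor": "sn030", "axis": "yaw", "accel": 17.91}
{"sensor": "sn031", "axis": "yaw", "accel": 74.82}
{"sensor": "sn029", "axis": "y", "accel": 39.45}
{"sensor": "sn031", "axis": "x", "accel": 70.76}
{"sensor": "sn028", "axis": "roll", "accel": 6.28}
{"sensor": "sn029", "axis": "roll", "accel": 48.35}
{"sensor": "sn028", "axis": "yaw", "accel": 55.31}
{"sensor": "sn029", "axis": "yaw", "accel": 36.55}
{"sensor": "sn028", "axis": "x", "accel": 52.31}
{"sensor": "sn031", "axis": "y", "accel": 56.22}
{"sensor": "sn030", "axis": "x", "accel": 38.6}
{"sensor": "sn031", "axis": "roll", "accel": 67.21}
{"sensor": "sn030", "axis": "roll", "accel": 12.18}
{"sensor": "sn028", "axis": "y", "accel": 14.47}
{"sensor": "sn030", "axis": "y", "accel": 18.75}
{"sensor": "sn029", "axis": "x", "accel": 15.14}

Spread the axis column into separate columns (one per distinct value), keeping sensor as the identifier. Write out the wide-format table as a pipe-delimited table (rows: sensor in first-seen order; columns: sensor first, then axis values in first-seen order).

Columns: sensor plus the 4 distinct axis values (yaw, y, x, roll).
For example, row sn030 column yaw takes accel=17.91 from the long row (sn030, yaw).

| sensor | yaw | y | x | roll |
| sn030 | 17.91 | 18.75 | 38.6 | 12.18 |
| sn031 | 74.82 | 56.22 | 70.76 | 67.21 |
| sn029 | 36.55 | 39.45 | 15.14 | 48.35 |
| sn028 | 55.31 | 14.47 | 52.31 | 6.28 |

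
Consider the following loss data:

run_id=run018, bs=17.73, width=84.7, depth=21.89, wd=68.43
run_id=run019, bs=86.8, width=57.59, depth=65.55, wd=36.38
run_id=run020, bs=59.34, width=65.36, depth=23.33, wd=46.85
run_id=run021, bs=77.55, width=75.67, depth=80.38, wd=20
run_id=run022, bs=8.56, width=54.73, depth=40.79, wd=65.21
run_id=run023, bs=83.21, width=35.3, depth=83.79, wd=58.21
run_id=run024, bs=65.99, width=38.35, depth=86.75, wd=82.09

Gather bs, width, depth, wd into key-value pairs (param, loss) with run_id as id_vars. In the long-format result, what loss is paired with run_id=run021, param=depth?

Unpivoting turns each (run_id, wide-column) pair into one long row.
The wide cell at row run021, column depth holds 80.38, so the long row (run021, depth) has loss=80.38.

80.38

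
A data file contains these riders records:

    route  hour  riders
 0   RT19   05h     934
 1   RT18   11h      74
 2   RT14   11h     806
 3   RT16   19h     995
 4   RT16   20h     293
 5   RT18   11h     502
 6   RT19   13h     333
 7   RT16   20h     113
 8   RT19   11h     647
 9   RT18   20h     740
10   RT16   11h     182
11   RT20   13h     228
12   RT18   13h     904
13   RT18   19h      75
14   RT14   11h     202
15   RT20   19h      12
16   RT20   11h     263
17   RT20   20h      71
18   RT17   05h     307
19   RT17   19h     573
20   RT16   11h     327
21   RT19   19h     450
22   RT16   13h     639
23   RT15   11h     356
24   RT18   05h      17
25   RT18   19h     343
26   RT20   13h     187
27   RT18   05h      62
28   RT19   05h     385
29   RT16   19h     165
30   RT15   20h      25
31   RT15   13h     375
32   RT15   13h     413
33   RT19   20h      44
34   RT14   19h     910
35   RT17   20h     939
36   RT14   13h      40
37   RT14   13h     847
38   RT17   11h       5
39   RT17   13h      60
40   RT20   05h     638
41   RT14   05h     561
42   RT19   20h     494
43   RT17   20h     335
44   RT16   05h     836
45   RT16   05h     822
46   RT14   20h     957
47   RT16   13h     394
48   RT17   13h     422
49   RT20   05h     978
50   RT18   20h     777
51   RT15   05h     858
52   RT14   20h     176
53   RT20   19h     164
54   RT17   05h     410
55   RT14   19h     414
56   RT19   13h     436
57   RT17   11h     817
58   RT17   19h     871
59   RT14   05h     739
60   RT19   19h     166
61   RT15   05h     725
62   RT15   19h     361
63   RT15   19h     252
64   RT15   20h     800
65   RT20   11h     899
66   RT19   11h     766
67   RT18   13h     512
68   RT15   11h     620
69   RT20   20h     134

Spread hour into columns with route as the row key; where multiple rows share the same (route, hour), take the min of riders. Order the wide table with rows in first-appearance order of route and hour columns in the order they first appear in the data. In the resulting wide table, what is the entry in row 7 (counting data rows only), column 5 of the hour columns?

With rows in first-appearance order of route, row 7 is route=RT15. hour columns in first-appearance order: 05h, 11h, 19h, 20h, 13h; column 5 is 13h.
Long rows with route=RT15, hour=13h: min(375, 413) = 375.

375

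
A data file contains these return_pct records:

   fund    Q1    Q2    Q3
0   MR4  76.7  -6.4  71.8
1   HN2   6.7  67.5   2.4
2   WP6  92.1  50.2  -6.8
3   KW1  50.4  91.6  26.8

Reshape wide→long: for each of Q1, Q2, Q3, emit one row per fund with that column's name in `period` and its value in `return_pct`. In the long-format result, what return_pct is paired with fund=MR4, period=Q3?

71.8

Unpivoting turns each (fund, wide-column) pair into one long row.
The wide cell at row MR4, column Q3 holds 71.8, so the long row (MR4, Q3) has return_pct=71.8.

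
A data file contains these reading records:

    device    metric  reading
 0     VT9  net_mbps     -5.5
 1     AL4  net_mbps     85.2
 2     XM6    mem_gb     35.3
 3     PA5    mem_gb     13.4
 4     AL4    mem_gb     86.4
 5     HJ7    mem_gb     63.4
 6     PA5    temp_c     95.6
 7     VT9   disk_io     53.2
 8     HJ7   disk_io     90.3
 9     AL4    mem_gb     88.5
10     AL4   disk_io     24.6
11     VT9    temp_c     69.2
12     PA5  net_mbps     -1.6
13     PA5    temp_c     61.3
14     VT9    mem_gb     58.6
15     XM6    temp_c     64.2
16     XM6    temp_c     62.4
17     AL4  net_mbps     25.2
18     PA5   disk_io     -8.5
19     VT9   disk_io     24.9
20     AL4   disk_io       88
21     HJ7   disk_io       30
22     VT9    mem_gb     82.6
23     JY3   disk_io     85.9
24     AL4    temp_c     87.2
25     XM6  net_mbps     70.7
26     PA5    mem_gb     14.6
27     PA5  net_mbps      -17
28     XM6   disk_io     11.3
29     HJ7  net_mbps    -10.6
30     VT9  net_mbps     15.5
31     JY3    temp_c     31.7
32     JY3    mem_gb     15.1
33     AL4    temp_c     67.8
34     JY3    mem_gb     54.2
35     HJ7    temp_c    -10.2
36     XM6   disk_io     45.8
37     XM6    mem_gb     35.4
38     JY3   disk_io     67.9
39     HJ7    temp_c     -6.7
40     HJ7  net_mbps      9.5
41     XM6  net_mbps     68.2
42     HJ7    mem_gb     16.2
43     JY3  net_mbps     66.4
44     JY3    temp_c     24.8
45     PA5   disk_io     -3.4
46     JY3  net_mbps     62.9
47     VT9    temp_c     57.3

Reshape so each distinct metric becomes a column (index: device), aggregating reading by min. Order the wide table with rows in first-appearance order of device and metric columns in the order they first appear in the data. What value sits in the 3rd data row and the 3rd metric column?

With rows in first-appearance order of device, row 3 is device=XM6. metric columns in first-appearance order: net_mbps, mem_gb, temp_c, disk_io; column 3 is temp_c.
Long rows with device=XM6, metric=temp_c: min(64.2, 62.4) = 62.4.

62.4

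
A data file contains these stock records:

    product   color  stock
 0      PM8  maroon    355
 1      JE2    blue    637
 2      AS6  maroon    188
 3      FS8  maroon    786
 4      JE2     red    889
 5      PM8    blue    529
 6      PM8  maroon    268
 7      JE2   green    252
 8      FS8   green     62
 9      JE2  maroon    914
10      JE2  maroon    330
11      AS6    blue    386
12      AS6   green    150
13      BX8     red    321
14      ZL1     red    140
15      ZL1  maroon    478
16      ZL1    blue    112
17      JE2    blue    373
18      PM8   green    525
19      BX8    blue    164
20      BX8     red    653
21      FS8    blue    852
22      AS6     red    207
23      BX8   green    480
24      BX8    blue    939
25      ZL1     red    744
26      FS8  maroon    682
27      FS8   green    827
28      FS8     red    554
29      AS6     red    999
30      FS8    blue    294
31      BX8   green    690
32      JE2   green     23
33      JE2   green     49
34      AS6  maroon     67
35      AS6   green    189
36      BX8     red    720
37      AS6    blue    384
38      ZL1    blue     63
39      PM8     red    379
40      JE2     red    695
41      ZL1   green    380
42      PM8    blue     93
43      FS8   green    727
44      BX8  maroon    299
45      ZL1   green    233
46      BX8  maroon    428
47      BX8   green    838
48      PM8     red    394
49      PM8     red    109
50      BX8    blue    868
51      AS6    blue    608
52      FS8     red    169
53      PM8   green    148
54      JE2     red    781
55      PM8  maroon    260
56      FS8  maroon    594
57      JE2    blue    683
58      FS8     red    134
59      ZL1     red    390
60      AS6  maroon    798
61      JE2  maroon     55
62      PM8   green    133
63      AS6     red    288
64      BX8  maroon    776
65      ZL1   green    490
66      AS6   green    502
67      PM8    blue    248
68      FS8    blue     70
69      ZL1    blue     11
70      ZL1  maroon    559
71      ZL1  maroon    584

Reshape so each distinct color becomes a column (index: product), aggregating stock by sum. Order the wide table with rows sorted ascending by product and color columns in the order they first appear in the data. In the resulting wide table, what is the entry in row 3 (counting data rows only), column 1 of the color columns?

2062

With rows sorted ascending by product, row 3 is product=FS8. color columns in first-appearance order: maroon, blue, red, green; column 1 is maroon.
Long rows with product=FS8, color=maroon: 786 + 682 + 594 = 2062.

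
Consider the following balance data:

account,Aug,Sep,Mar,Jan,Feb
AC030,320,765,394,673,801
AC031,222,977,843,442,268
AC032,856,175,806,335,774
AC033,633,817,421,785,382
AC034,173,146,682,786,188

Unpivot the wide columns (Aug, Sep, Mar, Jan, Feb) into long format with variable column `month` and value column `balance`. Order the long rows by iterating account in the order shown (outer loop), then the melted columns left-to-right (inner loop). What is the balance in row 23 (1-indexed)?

682

25 rows total (5 × 5). Row 23: index ⌊(23-1)/5⌋ = 4 into account → AC034; (23-1) mod 5 = 2 into the melted columns → Mar.
So row 23 is (AC034, Mar, 682); balance = 682.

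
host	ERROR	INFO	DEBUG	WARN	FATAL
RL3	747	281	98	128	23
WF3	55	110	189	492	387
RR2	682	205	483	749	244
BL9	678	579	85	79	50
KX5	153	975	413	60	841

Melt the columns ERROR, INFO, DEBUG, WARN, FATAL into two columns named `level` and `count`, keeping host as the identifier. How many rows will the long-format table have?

25

5 host values × 5 melted columns = 25 rows.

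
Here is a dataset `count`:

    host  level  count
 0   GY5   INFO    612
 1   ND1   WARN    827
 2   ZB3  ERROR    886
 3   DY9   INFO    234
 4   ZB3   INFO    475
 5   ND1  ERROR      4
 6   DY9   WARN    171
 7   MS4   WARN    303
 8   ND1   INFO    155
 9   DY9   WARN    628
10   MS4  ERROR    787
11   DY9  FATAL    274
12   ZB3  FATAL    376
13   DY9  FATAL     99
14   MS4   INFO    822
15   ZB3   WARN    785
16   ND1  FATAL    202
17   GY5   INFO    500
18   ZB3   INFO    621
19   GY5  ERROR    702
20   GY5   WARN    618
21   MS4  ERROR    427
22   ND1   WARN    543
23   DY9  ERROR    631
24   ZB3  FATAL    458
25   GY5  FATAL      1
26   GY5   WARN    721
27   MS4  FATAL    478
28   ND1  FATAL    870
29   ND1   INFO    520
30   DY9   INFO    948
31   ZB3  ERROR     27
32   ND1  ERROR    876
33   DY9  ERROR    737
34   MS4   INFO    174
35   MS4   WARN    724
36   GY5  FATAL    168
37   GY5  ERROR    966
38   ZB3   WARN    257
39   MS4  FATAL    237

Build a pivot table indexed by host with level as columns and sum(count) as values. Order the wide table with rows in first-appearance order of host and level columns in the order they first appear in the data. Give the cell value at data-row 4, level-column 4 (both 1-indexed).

373

With rows in first-appearance order of host, row 4 is host=DY9. level columns in first-appearance order: INFO, WARN, ERROR, FATAL; column 4 is FATAL.
Long rows with host=DY9, level=FATAL: 274 + 99 = 373.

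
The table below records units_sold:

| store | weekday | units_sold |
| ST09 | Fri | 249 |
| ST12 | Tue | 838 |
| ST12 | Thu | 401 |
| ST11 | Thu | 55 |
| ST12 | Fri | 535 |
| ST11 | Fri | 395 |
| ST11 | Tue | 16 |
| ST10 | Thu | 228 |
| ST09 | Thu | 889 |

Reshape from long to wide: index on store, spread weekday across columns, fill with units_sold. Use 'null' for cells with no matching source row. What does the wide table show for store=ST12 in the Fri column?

535

The long row with store=ST12, weekday=Fri has units_sold=535.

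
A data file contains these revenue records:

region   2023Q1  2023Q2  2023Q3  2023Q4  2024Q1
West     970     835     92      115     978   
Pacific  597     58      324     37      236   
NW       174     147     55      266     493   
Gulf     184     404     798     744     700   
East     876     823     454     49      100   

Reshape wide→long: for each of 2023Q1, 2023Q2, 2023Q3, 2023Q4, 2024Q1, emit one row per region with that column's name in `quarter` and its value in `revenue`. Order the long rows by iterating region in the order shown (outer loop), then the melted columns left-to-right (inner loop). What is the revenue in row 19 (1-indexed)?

744

25 rows total (5 × 5). Row 19: index ⌊(19-1)/5⌋ = 3 into region → Gulf; (19-1) mod 5 = 3 into the melted columns → 2023Q4.
So row 19 is (Gulf, 2023Q4, 744); revenue = 744.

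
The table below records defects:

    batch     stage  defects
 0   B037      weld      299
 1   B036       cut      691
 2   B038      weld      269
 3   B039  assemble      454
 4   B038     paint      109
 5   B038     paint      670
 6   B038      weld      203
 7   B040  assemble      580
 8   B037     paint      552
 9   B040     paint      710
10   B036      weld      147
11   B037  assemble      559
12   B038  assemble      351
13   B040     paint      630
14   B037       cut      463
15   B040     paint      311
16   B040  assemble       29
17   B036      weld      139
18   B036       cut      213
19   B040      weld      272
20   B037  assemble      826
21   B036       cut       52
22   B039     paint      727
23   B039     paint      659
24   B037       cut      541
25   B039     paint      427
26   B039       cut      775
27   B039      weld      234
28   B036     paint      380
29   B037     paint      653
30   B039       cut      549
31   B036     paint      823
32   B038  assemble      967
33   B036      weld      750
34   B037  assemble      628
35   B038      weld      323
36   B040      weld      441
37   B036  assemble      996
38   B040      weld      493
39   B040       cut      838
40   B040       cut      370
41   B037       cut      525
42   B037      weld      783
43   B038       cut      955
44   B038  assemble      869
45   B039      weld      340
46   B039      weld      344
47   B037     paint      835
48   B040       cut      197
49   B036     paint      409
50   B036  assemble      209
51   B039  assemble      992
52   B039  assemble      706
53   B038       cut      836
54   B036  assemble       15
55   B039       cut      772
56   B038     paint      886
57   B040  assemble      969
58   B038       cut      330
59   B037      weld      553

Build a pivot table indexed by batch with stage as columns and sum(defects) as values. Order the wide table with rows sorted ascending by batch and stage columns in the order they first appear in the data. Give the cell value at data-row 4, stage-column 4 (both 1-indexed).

1813

With rows sorted ascending by batch, row 4 is batch=B039. stage columns in first-appearance order: weld, cut, assemble, paint; column 4 is paint.
Long rows with batch=B039, stage=paint: 727 + 659 + 427 = 1813.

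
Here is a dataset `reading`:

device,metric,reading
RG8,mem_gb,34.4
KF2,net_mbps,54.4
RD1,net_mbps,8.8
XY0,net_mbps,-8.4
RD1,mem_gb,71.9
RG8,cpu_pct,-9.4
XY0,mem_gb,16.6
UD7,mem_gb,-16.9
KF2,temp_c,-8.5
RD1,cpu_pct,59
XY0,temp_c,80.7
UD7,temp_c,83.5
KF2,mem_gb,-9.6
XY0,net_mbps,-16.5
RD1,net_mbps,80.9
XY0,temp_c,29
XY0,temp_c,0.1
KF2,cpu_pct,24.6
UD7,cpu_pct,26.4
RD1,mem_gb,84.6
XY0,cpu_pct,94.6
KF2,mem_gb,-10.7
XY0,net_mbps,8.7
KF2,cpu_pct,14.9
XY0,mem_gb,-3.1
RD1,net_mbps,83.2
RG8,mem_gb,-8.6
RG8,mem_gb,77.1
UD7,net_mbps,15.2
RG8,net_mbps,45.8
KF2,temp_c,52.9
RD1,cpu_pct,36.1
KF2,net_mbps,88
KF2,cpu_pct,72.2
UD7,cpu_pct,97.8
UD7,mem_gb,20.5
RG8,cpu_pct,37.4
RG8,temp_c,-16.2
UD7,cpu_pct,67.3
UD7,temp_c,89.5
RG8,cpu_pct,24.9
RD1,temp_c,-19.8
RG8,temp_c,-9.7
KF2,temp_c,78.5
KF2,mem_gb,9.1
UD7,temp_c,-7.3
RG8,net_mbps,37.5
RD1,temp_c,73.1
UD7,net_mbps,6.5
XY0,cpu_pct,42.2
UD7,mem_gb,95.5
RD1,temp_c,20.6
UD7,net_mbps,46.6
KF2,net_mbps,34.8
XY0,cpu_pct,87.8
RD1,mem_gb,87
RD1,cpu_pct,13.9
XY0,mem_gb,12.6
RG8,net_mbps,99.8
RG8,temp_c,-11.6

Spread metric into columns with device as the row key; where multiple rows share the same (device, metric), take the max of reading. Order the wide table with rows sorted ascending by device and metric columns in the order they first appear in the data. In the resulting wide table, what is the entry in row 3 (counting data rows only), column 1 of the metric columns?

77.1

With rows sorted ascending by device, row 3 is device=RG8. metric columns in first-appearance order: mem_gb, net_mbps, cpu_pct, temp_c; column 1 is mem_gb.
Long rows with device=RG8, metric=mem_gb: max(34.4, -8.6, 77.1) = 77.1.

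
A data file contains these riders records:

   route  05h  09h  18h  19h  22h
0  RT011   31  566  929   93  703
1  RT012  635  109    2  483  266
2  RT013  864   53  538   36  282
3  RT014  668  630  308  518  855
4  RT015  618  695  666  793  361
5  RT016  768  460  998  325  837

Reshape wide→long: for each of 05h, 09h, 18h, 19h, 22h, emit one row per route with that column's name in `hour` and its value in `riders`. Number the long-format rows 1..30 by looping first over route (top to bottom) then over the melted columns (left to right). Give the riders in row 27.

460

30 rows total (6 × 5). Row 27: index ⌊(27-1)/5⌋ = 5 into route → RT016; (27-1) mod 5 = 1 into the melted columns → 09h.
So row 27 is (RT016, 09h, 460); riders = 460.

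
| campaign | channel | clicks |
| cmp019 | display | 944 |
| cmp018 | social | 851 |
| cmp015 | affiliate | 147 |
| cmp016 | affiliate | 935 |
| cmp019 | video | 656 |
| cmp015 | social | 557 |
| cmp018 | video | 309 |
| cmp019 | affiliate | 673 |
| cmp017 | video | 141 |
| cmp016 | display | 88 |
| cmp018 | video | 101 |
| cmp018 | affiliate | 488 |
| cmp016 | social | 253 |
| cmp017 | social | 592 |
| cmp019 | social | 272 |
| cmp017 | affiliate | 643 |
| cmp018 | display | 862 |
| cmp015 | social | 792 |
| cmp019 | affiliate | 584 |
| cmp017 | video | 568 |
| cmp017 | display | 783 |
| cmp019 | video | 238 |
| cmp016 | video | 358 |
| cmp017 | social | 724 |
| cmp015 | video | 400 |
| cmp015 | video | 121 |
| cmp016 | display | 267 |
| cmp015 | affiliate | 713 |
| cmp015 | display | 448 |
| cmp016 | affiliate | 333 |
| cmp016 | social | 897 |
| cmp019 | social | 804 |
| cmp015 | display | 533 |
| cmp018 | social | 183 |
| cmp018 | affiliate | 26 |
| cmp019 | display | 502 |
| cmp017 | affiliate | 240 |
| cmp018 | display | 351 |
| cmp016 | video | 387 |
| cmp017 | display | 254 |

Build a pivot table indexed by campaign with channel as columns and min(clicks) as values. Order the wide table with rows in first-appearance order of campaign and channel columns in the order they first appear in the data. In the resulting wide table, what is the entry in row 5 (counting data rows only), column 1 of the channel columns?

254

With rows in first-appearance order of campaign, row 5 is campaign=cmp017. channel columns in first-appearance order: display, social, affiliate, video; column 1 is display.
Long rows with campaign=cmp017, channel=display: min(783, 254) = 254.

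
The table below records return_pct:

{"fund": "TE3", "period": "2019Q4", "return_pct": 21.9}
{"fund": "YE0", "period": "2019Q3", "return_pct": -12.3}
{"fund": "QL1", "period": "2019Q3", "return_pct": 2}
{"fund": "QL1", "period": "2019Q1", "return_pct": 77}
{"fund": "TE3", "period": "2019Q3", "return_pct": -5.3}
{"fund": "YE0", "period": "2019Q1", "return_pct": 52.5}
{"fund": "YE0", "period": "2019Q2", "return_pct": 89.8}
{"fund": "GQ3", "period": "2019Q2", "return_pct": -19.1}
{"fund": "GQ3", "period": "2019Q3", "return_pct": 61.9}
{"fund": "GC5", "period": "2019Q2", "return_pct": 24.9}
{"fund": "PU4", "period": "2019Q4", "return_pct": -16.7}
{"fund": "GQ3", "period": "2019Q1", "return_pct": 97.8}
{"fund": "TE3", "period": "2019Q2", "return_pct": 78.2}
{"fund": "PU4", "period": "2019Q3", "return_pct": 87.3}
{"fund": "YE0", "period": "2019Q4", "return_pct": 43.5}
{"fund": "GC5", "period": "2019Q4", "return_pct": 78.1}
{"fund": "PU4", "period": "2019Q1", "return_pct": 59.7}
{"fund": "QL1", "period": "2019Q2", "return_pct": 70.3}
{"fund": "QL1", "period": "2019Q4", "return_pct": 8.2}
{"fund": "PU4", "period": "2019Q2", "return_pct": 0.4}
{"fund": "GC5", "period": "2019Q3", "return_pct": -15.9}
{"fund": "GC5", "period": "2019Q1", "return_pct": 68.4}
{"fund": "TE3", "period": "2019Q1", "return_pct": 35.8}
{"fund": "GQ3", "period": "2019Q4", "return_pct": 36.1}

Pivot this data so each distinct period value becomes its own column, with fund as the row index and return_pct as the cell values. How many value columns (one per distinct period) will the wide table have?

4

4 distinct period values: 2019Q1, 2019Q2, 2019Q3, 2019Q4.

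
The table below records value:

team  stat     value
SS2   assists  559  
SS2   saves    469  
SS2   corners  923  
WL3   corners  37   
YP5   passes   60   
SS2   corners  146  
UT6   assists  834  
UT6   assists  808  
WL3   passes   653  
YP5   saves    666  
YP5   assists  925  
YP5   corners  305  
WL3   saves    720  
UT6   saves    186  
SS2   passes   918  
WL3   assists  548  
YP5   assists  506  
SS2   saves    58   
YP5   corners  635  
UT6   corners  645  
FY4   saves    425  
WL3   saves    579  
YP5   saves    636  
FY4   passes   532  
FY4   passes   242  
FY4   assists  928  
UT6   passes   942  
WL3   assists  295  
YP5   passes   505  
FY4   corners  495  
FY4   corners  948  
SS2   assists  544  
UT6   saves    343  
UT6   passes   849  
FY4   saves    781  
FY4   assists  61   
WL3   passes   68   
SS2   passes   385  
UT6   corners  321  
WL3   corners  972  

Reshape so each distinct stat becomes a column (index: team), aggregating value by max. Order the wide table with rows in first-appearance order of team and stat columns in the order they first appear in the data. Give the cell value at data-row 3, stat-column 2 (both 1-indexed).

666

With rows in first-appearance order of team, row 3 is team=YP5. stat columns in first-appearance order: assists, saves, corners, passes; column 2 is saves.
Long rows with team=YP5, stat=saves: max(666, 636) = 666.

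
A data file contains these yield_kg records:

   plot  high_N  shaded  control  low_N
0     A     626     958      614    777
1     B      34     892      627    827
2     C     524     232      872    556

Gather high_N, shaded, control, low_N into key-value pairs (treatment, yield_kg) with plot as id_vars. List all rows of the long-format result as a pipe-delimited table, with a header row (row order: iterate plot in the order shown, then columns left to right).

| plot | treatment | yield_kg |
| A | high_N | 626 |
| A | shaded | 958 |
| A | control | 614 |
| A | low_N | 777 |
| B | high_N | 34 |
| B | shaded | 892 |
| B | control | 627 |
| B | low_N | 827 |
| C | high_N | 524 |
| C | shaded | 232 |
| C | control | 872 |
| C | low_N | 556 |

Each (plot, column) pair becomes one row: 3 × 4 = 12 rows.
For example, (A, high_N) → yield_kg=626.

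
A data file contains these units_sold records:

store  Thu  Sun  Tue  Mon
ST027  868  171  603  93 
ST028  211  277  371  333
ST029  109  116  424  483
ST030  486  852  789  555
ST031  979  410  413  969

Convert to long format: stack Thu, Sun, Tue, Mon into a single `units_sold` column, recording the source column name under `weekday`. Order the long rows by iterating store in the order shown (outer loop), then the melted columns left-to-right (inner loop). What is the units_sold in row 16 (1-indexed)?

555

20 rows total (5 × 4). Row 16: index ⌊(16-1)/4⌋ = 3 into store → ST030; (16-1) mod 4 = 3 into the melted columns → Mon.
So row 16 is (ST030, Mon, 555); units_sold = 555.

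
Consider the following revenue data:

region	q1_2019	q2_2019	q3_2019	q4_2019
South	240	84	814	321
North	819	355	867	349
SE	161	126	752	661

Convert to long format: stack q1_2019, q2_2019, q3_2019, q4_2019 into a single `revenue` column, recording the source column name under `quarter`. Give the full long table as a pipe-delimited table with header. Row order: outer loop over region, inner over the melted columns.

| region | quarter | revenue |
| South | q1_2019 | 240 |
| South | q2_2019 | 84 |
| South | q3_2019 | 814 |
| South | q4_2019 | 321 |
| North | q1_2019 | 819 |
| North | q2_2019 | 355 |
| North | q3_2019 | 867 |
| North | q4_2019 | 349 |
| SE | q1_2019 | 161 |
| SE | q2_2019 | 126 |
| SE | q3_2019 | 752 |
| SE | q4_2019 | 661 |

Each (region, column) pair becomes one row: 3 × 4 = 12 rows.
For example, (South, q1_2019) → revenue=240.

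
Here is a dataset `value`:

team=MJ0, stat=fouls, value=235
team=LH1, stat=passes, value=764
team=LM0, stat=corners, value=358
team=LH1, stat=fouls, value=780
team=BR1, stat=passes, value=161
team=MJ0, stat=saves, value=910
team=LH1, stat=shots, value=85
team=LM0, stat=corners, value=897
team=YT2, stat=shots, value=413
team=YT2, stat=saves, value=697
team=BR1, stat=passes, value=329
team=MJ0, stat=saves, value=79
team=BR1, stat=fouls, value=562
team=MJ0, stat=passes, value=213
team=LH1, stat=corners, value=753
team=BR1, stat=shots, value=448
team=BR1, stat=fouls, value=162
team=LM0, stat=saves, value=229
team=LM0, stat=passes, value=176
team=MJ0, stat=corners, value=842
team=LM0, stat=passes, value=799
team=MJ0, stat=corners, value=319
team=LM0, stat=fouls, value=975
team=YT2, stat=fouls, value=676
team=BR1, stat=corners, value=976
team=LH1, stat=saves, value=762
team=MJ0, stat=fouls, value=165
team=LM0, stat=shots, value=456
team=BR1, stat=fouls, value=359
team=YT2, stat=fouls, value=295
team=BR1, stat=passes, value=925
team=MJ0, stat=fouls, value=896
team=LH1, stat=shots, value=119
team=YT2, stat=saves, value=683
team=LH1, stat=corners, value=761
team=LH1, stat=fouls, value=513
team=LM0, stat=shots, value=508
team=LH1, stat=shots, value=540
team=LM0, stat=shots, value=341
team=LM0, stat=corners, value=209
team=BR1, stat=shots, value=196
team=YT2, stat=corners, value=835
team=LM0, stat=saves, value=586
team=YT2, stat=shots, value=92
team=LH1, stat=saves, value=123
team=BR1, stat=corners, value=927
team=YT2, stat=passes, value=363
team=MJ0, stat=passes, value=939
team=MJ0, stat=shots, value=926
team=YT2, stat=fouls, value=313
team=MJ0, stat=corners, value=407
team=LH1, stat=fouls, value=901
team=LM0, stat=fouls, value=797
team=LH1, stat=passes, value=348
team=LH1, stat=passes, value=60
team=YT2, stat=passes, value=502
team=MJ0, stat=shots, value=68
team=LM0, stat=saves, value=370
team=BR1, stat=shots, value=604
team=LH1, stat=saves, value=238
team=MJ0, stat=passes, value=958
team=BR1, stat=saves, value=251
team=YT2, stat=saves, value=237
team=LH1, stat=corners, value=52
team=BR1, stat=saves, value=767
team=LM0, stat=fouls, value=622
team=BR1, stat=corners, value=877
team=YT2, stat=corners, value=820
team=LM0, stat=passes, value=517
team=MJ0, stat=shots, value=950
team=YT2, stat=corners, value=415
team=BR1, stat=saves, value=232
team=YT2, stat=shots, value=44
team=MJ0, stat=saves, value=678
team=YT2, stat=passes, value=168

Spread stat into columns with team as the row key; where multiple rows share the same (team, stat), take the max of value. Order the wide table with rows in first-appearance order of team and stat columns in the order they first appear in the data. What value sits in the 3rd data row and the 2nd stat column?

799

With rows in first-appearance order of team, row 3 is team=LM0. stat columns in first-appearance order: fouls, passes, corners, saves, shots; column 2 is passes.
Long rows with team=LM0, stat=passes: max(176, 799, 517) = 799.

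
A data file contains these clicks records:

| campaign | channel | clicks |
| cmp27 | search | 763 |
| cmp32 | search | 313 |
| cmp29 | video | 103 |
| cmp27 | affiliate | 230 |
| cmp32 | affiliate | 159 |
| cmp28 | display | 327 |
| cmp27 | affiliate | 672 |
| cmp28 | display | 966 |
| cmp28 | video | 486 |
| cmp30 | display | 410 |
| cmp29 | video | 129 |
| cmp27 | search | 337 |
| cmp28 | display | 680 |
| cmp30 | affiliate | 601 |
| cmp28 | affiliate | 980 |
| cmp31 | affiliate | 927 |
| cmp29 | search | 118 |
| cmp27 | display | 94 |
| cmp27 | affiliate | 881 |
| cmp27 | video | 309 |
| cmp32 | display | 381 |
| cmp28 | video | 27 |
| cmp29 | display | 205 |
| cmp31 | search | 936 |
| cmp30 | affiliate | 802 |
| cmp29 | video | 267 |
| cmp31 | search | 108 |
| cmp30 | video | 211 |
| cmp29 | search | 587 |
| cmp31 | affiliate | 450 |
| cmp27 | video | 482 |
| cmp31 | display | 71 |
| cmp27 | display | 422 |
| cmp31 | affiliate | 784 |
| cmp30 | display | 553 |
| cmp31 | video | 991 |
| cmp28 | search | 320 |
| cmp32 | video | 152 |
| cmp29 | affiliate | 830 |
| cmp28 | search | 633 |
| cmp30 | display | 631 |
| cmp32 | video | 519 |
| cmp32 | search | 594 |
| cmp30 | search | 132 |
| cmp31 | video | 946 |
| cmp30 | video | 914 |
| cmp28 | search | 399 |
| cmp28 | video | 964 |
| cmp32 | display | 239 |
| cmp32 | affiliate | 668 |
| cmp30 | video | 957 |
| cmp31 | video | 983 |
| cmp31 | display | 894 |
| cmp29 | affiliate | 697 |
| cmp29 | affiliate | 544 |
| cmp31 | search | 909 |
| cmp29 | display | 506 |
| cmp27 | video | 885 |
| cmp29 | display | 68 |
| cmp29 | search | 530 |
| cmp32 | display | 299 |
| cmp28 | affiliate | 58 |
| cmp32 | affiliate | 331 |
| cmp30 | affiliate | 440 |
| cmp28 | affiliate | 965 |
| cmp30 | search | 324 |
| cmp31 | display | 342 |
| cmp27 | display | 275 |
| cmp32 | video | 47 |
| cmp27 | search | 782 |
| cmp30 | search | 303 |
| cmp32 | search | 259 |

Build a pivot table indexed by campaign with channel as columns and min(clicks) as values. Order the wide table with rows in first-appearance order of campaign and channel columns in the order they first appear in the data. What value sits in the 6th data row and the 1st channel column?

108

With rows in first-appearance order of campaign, row 6 is campaign=cmp31. channel columns in first-appearance order: search, video, affiliate, display; column 1 is search.
Long rows with campaign=cmp31, channel=search: min(936, 108, 909) = 108.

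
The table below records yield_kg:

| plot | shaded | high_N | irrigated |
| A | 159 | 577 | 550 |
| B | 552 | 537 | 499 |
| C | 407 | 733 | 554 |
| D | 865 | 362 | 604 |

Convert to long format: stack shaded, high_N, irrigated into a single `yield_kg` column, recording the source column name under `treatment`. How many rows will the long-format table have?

12

4 plot values × 3 melted columns = 12 rows.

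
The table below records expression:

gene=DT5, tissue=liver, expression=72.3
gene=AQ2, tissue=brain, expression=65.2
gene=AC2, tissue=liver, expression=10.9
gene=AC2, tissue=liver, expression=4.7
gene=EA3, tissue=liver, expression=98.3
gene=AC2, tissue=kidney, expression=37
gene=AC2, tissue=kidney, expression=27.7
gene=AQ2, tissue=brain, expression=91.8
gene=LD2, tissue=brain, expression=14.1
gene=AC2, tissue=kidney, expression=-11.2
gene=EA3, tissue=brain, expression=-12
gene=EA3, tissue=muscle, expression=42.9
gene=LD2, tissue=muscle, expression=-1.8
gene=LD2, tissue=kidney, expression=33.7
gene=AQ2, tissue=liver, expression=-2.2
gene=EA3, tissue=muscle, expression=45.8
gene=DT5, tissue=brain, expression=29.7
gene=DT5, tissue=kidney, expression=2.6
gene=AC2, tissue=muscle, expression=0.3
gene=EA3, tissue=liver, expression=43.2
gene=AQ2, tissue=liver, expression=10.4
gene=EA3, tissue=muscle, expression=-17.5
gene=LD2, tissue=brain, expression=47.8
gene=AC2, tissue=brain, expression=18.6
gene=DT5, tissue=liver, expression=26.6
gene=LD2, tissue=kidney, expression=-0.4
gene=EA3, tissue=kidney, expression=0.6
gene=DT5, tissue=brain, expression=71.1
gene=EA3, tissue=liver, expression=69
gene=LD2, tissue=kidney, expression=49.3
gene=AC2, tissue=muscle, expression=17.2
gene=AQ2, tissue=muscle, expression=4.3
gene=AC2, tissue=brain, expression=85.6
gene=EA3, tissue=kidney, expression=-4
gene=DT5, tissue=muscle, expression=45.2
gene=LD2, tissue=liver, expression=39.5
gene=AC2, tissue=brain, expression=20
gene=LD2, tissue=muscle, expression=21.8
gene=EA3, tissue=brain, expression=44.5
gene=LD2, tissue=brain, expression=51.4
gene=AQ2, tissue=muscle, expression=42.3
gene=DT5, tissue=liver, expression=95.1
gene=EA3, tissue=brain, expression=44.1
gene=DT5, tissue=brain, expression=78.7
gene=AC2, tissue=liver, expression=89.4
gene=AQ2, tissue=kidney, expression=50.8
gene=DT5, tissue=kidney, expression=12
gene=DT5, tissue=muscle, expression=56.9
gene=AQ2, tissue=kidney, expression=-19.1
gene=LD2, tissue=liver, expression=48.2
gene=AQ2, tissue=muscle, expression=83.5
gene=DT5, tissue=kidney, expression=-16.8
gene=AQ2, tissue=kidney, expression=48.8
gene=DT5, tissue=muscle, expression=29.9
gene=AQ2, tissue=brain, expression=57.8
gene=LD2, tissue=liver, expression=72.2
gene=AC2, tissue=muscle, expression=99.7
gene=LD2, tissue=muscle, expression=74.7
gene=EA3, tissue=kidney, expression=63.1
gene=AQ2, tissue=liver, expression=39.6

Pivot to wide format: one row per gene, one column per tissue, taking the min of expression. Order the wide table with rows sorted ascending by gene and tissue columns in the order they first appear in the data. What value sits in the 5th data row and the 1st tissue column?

39.5

With rows sorted ascending by gene, row 5 is gene=LD2. tissue columns in first-appearance order: liver, brain, kidney, muscle; column 1 is liver.
Long rows with gene=LD2, tissue=liver: min(39.5, 48.2, 72.2) = 39.5.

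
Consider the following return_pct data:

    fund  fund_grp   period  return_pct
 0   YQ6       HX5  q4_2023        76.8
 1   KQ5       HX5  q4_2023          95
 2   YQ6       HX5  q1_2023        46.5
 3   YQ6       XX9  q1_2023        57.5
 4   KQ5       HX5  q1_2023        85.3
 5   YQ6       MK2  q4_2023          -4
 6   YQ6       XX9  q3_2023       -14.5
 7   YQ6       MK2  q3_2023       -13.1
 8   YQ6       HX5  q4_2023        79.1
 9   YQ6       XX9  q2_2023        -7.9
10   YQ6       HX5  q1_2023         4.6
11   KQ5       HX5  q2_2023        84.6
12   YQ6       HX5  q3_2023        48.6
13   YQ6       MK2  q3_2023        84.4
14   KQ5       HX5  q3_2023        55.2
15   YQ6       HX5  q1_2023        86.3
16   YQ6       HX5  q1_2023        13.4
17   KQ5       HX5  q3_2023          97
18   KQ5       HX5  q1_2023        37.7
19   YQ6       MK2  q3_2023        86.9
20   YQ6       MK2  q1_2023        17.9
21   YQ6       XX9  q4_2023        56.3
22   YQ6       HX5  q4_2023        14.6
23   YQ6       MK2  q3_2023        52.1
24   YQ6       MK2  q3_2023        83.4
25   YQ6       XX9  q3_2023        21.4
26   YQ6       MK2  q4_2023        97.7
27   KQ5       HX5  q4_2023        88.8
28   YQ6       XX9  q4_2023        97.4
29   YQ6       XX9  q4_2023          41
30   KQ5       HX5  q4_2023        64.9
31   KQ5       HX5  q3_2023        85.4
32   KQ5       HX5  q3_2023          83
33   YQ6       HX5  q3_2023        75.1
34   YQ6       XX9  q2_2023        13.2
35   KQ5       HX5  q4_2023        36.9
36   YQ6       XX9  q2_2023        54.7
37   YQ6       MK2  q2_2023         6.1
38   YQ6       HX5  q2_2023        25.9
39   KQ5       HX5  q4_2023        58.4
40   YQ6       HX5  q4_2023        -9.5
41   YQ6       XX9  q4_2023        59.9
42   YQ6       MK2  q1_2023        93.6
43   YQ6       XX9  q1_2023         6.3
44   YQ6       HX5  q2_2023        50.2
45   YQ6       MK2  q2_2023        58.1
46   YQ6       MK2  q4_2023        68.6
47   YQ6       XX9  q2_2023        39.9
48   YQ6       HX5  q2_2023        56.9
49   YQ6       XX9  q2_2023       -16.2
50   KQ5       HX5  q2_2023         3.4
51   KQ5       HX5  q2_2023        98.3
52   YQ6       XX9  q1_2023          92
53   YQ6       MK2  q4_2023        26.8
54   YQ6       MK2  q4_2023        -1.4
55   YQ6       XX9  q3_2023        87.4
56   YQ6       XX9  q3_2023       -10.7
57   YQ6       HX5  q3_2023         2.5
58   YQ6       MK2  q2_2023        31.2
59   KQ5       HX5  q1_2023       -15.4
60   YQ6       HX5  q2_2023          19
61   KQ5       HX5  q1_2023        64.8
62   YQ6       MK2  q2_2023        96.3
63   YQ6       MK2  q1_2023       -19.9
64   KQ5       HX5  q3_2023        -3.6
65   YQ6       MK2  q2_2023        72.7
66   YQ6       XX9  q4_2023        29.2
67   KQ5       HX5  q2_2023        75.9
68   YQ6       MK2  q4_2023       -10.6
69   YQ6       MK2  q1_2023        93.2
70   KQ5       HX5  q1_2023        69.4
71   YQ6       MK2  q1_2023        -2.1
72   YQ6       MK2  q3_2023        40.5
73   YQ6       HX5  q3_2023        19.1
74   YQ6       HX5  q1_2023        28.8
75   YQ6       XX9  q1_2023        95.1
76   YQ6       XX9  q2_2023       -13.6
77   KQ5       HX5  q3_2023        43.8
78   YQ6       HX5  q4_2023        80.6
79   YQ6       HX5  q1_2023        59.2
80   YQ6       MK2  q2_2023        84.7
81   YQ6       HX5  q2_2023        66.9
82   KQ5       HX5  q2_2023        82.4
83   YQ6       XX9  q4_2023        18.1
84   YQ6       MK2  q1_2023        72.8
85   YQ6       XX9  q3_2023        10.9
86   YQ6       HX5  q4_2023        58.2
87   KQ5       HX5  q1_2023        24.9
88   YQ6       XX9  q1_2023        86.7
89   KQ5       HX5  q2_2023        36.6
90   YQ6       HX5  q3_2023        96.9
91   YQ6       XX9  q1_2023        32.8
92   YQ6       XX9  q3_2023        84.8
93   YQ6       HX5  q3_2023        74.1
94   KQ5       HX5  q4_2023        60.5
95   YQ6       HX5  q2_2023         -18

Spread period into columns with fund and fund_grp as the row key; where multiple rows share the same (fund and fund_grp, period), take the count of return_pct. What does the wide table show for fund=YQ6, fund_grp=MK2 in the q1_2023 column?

6

Rows with fund=YQ6, fund_grp=MK2 and period=q1_2023: return_pct values are 17.9, 93.6, -19.9, 93.2, -2.1, 72.8.
6 rows match — count = 6.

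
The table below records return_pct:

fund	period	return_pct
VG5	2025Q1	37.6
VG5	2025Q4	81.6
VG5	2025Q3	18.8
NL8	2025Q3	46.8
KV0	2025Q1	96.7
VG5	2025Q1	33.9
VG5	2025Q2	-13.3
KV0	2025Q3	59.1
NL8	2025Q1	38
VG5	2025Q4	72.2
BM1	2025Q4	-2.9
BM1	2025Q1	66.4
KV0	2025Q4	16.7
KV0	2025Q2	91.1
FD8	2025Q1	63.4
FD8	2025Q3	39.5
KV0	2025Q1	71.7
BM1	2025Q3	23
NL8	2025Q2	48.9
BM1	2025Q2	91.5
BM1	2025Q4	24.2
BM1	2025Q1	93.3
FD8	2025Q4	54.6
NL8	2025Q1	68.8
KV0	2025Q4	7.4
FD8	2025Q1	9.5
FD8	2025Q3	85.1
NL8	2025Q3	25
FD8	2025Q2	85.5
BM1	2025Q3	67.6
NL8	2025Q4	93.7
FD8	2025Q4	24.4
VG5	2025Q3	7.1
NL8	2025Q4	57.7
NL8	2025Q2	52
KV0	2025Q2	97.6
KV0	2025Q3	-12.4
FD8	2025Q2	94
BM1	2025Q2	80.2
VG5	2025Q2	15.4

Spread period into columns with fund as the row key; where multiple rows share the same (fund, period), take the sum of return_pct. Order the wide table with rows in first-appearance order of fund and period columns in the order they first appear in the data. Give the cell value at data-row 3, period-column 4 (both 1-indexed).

188.7

With rows in first-appearance order of fund, row 3 is fund=KV0. period columns in first-appearance order: 2025Q1, 2025Q4, 2025Q3, 2025Q2; column 4 is 2025Q2.
Long rows with fund=KV0, period=2025Q2: 91.1 + 97.6 = 188.7.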